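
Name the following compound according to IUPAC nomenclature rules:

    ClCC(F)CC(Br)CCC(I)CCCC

The parent chain contains 11 carbons (undecane).
The numbering direction is chosen so that the substituent locant set {1,2,4,7} is lower than {5,8,10,11} at the first point of difference.
This places a bromo group at C-4; a chloro group at C-1; a fluoro group at C-2; an iodo group at C-7.
The substituents are ordered alphabetically, ignoring any di-/tri- multipliers.
The name is 4-bromo-1-chloro-2-fluoro-7-iodoundecane.

4-bromo-1-chloro-2-fluoro-7-iodoundecane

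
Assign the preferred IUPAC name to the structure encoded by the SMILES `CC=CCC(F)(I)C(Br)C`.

6-bromo-5-fluoro-5-iodohept-2-ene

The longest chain bearing the multiple bond is 7 carbons long (heptane).
The chain contains a C=C double bond, so the unsaturation ending is -ene.
Choose the numbering such that numbering from this end puts the double bond at C-2 rather than C-5.
With this numbering: the double bond between C-2 and C-3; a bromo group at C-6; a fluoro group at C-5; an iodo group at C-5.
Substituent prefixes are cited in alphabetical order (multiplying prefixes like di-/tri- are ignored for ordering).
The name is 6-bromo-5-fluoro-5-iodohept-2-ene.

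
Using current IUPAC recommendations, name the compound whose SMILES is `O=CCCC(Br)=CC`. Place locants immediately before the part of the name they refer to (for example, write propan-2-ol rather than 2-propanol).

4-bromohex-4-enal

The longest carbon chain that includes the –CHO group and the multiple bond has 6 carbons, so the parent hydride is hexane.
The principal characteristic group is an aldehyde (terminal –CHO), named with the suffix -al.
There is one C=C double bond, indicated by the ending -ene.
Number the chain so that the aldehyde carbon is C-1 by definition.
This places the double bond between C-4 and C-5; a bromo group at C-4.
Assembling the pieces gives 4-bromohex-4-enal.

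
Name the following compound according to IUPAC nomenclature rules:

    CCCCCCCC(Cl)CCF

3-chloro-1-fluorodecane

The longest carbon chain is 10 atoms: the parent is decane.
Choose the numbering such that the substituent locant set {1,3} is lower than {8,10} at the first point of difference.
That gives a chloro group at C-3; a fluoro group at C-1.
Substituent prefixes are cited in alphabetical order (multiplying prefixes like di-/tri- are ignored for ordering).
Assembling the pieces gives 3-chloro-1-fluorodecane.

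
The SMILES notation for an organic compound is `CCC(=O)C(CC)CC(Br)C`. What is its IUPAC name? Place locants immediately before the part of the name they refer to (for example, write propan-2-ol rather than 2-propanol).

The longest carbon chain that includes the carbonyl has 7 carbons, so the parent hydride is heptane.
A ketone (C=O on an internal carbon) is the principal characteristic group, giving the suffix -one.
The numbering direction is chosen so that numbering from this end puts the carbonyl group at C-3 rather than C-5.
This places the carbonyl at C-3; a bromo group at C-6; an ethyl group at C-4.
The substituents are ordered alphabetically, ignoring any di-/tri- multipliers.
The name is 6-bromo-4-ethylheptan-3-one.

6-bromo-4-ethylheptan-3-one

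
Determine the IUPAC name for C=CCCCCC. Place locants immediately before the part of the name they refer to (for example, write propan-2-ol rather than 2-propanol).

The longest carbon chain that includes the multiple bond has 7 carbons, so the parent hydride is heptane.
There is one C=C double bond, indicated by the ending -ene.
Choose the numbering such that numbering from this end puts the double bond at C-1 rather than C-6.
This places the double bond between C-1 and C-2.
The name is hept-1-ene.

hept-1-ene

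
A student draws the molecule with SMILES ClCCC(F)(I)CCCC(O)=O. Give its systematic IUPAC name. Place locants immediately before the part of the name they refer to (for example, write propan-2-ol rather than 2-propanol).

7-chloro-5-fluoro-5-iodoheptanoic acid

The longest carbon chain that includes the –COOH group has 7 carbons, so the parent hydride is heptane.
The principal characteristic group is a carboxylic acid (terminal –COOH), named with the suffix -oic acid.
Number the chain so that the carboxylic acid carbon is C-1 by definition.
That gives a chloro group at C-7; a fluoro group at C-5; an iodo group at C-5.
Substituent prefixes are cited in alphabetical order (multiplying prefixes like di-/tri- are ignored for ordering).
Assembling the pieces gives 7-chloro-5-fluoro-5-iodoheptanoic acid.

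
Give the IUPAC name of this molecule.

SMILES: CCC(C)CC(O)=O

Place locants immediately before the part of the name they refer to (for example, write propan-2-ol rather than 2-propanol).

Counting along the main chain through the –COOH group gives 5 carbons: the parent is pentane.
A carboxylic acid (terminal –COOH) is the principal characteristic group, giving the suffix -oic acid.
Number the chain so that the carboxylic acid carbon is C-1 by definition.
This places a methyl group at C-3.
The name is 3-methylpentanoic acid.

3-methylpentanoic acid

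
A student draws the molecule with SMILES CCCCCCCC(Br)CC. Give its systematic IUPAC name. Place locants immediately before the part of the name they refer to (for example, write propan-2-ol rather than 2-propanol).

3-bromodecane

The parent chain contains 10 carbons (decane).
Number the chain so that the substituent locant set {3} is lower than {8} at the first point of difference.
This places a bromo group at C-3.
Putting it together: 3-bromodecane.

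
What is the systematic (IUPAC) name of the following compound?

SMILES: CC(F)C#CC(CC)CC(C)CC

5-ethyl-2-fluoro-7-methylnon-3-yne

The longest chain bearing the multiple bond is 9 carbons long (nonane).
The chain contains a C≡C triple bond, so the unsaturation ending is -yne.
Choose the numbering such that numbering from this end puts the triple bond at C-3 rather than C-6.
That gives the triple bond between C-3 and C-4; an ethyl group at C-5; a fluoro group at C-2; a methyl group at C-7.
The substituents are ordered alphabetically, ignoring any di-/tri- multipliers.
Assembling the pieces gives 5-ethyl-2-fluoro-7-methylnon-3-yne.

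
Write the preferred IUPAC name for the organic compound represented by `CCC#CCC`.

hex-3-yne

The longest carbon chain that includes the multiple bond has 6 carbons, so the parent hydride is hexane.
The chain contains a C≡C triple bond, so the unsaturation ending is -yne.
The molecule is symmetric, so either numbering direction gives the same locants.
This places the triple bond between C-3 and C-4.
Putting it together: hex-3-yne.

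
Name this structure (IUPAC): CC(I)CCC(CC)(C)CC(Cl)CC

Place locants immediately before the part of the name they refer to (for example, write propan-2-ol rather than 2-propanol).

The parent chain contains 9 carbons (nonane).
Number the chain so that the substituent locant set {2,5,5,7} is lower than {3,5,5,8} at the first point of difference.
That gives a chloro group at C-7; an ethyl group at C-5; an iodo group at C-2; a methyl group at C-5.
Prefixes are listed alphabetically: chloro, ethyl, iodo, methyl.
Assembling the pieces gives 7-chloro-5-ethyl-2-iodo-5-methylnonane.

7-chloro-5-ethyl-2-iodo-5-methylnonane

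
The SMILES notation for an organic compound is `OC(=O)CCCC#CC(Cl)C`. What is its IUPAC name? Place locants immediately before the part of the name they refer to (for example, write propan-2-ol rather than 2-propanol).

7-chlorooct-5-ynoic acid

Counting along the main chain through the –COOH group and the multiple bond gives 8 carbons: the parent is octane.
A carboxylic acid (terminal –COOH) is the principal characteristic group, giving the suffix -oic acid.
There is one C≡C triple bond, indicated by the ending -yne.
Choose the numbering such that the carboxylic acid carbon is C-1 by definition.
That gives the triple bond between C-5 and C-6; a chloro group at C-7.
Assembling the pieces gives 7-chlorooct-5-ynoic acid.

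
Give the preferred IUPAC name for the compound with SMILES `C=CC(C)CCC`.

The longest chain bearing the multiple bond is 6 carbons long (hexane).
A C=C double bond in the chain gives the infix -ene-.
Choose the numbering such that numbering from this end puts the double bond at C-1 rather than C-5.
That gives the double bond between C-1 and C-2; a methyl group at C-3.
Putting it together: 3-methylhex-1-ene.

3-methylhex-1-ene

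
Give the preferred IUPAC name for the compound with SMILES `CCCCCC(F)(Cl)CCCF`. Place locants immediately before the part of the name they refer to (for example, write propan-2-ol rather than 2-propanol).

4-chloro-1,4-difluorononane

The parent chain contains 9 carbons (nonane).
Choose the numbering such that the substituent locant set {1,4,4} is lower than {6,6,9} at the first point of difference.
With this numbering: a chloro group at C-4; fluoro groups at C-1 and C-4.
Prefixes are listed alphabetically: chloro, fluoro.
Assembling the pieces gives 4-chloro-1,4-difluorononane.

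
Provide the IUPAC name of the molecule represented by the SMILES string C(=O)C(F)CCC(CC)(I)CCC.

5-ethyl-2-fluoro-5-iodooctanal

The longest carbon chain that includes the –CHO group has 8 carbons, so the parent hydride is octane.
An aldehyde (terminal –CHO) is the principal characteristic group, giving the suffix -al.
Choose the numbering such that the aldehyde carbon is C-1 by definition.
This places an ethyl group at C-5; a fluoro group at C-2; an iodo group at C-5.
Prefixes are listed alphabetically: ethyl, fluoro, iodo.
Assembling the pieces gives 5-ethyl-2-fluoro-5-iodooctanal.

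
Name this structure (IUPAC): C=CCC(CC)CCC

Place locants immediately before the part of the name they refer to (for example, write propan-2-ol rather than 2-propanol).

4-ethylhept-1-ene

Counting along the main chain through the multiple bond gives 7 carbons: the parent is heptane.
The chain contains a C=C double bond, so the unsaturation ending is -ene.
Number the chain so that numbering from this end puts the double bond at C-1 rather than C-6.
With this numbering: the double bond between C-1 and C-2; an ethyl group at C-4.
Assembling the pieces gives 4-ethylhept-1-ene.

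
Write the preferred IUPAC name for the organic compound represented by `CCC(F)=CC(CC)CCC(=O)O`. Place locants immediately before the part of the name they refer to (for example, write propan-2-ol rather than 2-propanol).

The longest carbon chain that includes the –COOH group and the multiple bond has 8 carbons, so the parent hydride is octane.
The principal characteristic group is a carboxylic acid (terminal –COOH), named with the suffix -oic acid.
A C=C double bond in the chain gives the infix -ene-.
Choose the numbering such that the carboxylic acid carbon is C-1 by definition.
That gives the double bond between C-5 and C-6; an ethyl group at C-4; a fluoro group at C-6.
The substituents are ordered alphabetically, ignoring any di-/tri- multipliers.
The name is 4-ethyl-6-fluorooct-5-enoic acid.

4-ethyl-6-fluorooct-5-enoic acid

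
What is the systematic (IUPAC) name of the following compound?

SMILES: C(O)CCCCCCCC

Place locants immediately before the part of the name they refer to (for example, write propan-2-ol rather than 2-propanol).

The longest carbon chain that includes the –OH group has 9 carbons, so the parent hydride is nonane.
The highest-priority functional group is an alcohol (–OH), so the name ends in -ol.
Choose the numbering such that numbering from this end puts the hydroxyl group at C-1 rather than C-9.
This places the hydroxyl at C-1.
Putting it together: nonan-1-ol.

nonan-1-ol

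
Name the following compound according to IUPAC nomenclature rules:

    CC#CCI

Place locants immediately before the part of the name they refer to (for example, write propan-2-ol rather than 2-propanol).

Counting along the main chain through the multiple bond gives 4 carbons: the parent is butane.
The chain contains a C≡C triple bond, so the unsaturation ending is -yne.
The numbering direction is chosen so that the substituent locant set {1} is lower than {4} at the first point of difference.
That gives the triple bond between C-2 and C-3; an iodo group at C-1.
The name is 1-iodobut-2-yne.

1-iodobut-2-yne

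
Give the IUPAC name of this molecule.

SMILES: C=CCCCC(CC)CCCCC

The longest carbon chain that includes the multiple bond has 11 carbons, so the parent hydride is undecane.
A C=C double bond in the chain gives the infix -ene-.
Choose the numbering such that numbering from this end puts the double bond at C-1 rather than C-10.
This places the double bond between C-1 and C-2; an ethyl group at C-6.
The name is 6-ethylundec-1-ene.

6-ethylundec-1-ene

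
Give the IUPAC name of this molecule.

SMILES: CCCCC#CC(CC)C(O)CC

4-ethyldec-5-yn-3-ol

Counting along the main chain through the –OH group and the multiple bond gives 10 carbons: the parent is decane.
The principal characteristic group is an alcohol (–OH), named with the suffix -ol.
A C≡C triple bond in the chain gives the infix -yne-.
Choose the numbering such that numbering from this end puts the hydroxyl group at C-3 rather than C-8.
With this numbering: the hydroxyl at C-3; the triple bond between C-5 and C-6; an ethyl group at C-4.
Assembling the pieces gives 4-ethyldec-5-yn-3-ol.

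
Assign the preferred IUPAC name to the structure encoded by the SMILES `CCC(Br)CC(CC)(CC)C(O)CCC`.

The longest chain bearing the –OH group is 9 carbons long (nonane).
An alcohol (–OH) is the principal characteristic group, giving the suffix -ol.
Number the chain so that numbering from this end puts the hydroxyl group at C-4 rather than C-6.
This places the hydroxyl at C-4; a bromo group at C-7; two ethyl groups at C-5.
The substituents are ordered alphabetically, ignoring any di-/tri- multipliers.
Assembling the pieces gives 7-bromo-5,5-diethylnonan-4-ol.

7-bromo-5,5-diethylnonan-4-ol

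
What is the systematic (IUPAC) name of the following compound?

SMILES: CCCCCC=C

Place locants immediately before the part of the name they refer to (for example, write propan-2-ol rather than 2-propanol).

hept-1-ene

The longest carbon chain that includes the multiple bond has 7 carbons, so the parent hydride is heptane.
There is one C=C double bond, indicated by the ending -ene.
Choose the numbering such that numbering from this end puts the double bond at C-1 rather than C-6.
That gives the double bond between C-1 and C-2.
Assembling the pieces gives hept-1-ene.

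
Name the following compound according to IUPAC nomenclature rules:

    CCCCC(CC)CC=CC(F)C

The longest chain bearing the multiple bond is 10 carbons long (decane).
The chain contains a C=C double bond, so the unsaturation ending is -ene.
Number the chain so that numbering from this end puts the double bond at C-3 rather than C-7.
With this numbering: the double bond between C-3 and C-4; an ethyl group at C-6; a fluoro group at C-2.
Prefixes are listed alphabetically: ethyl, fluoro.
Putting it together: 6-ethyl-2-fluorodec-3-ene.

6-ethyl-2-fluorodec-3-ene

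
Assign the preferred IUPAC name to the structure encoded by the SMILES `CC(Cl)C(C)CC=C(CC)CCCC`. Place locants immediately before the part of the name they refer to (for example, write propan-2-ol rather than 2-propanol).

2-chloro-6-ethyl-3-methyldec-5-ene

The longest chain bearing the multiple bond is 10 carbons long (decane).
A C=C double bond in the chain gives the infix -ene-.
The numbering direction is chosen so that the substituent locant set {2,3,6} is lower than {5,8,9} at the first point of difference.
With this numbering: the double bond between C-5 and C-6; a chloro group at C-2; an ethyl group at C-6; a methyl group at C-3.
Prefixes are listed alphabetically: chloro, ethyl, methyl.
Assembling the pieces gives 2-chloro-6-ethyl-3-methyldec-5-ene.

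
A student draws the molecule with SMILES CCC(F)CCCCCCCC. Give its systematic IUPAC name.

3-fluoroundecane

The longest continuous carbon chain has 11 atoms, so the parent hydride is undecane.
Choose the numbering such that the substituent locant set {3} is lower than {9} at the first point of difference.
That gives a fluoro group at C-3.
Putting it together: 3-fluoroundecane.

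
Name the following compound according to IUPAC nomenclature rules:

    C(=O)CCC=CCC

hept-4-enal

Counting along the main chain through the –CHO group and the multiple bond gives 7 carbons: the parent is heptane.
An aldehyde (terminal –CHO) is the principal characteristic group, giving the suffix -al.
There is one C=C double bond, indicated by the ending -ene.
Number the chain so that the aldehyde carbon is C-1 by definition.
With this numbering: the double bond between C-4 and C-5.
Assembling the pieces gives hept-4-enal.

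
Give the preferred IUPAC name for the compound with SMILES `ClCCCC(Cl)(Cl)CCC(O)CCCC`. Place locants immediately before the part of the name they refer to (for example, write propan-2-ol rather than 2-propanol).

Counting along the main chain through the –OH group gives 11 carbons: the parent is undecane.
The highest-priority functional group is an alcohol (–OH), so the name ends in -ol.
Choose the numbering such that numbering from this end puts the hydroxyl group at C-5 rather than C-7.
That gives the hydroxyl at C-5; chloro groups at C-8 (×2) and C-11.
Assembling the pieces gives 8,8,11-trichloroundecan-5-ol.

8,8,11-trichloroundecan-5-ol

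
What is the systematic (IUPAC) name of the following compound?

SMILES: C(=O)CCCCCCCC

The longest carbon chain that includes the –CHO group has 9 carbons, so the parent hydride is nonane.
The principal characteristic group is an aldehyde (terminal –CHO), named with the suffix -al.
Number the chain so that the aldehyde carbon is C-1 by definition.
Assembling the pieces gives nonanal.

nonanal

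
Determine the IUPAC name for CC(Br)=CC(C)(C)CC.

2-bromo-4,4-dimethylhex-2-ene

The longest carbon chain that includes the multiple bond has 6 carbons, so the parent hydride is hexane.
A C=C double bond in the chain gives the infix -ene-.
The numbering direction is chosen so that numbering from this end puts the double bond at C-2 rather than C-4.
That gives the double bond between C-2 and C-3; a bromo group at C-2; two methyl groups at C-4.
The substituents are ordered alphabetically, ignoring any di-/tri- multipliers.
Assembling the pieces gives 2-bromo-4,4-dimethylhex-2-ene.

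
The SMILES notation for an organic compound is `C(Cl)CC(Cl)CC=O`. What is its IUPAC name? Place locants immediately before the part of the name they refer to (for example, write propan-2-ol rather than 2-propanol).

3,5-dichloropentanal

Counting along the main chain through the –CHO group gives 5 carbons: the parent is pentane.
The highest-priority functional group is an aldehyde (terminal –CHO), so the name ends in -al.
Number the chain so that the aldehyde carbon is C-1 by definition.
With this numbering: chloro groups at C-3 and C-5.
The name is 3,5-dichloropentanal.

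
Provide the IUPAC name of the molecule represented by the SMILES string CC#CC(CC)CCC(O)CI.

The longest carbon chain that includes the –OH group and the multiple bond has 8 carbons, so the parent hydride is octane.
The highest-priority functional group is an alcohol (–OH), so the name ends in -ol.
A C≡C triple bond in the chain gives the infix -yne-.
The numbering direction is chosen so that numbering from this end puts the hydroxyl group at C-2 rather than C-7.
This places the hydroxyl at C-2; the triple bond between C-6 and C-7; an ethyl group at C-5; an iodo group at C-1.
Substituent prefixes are cited in alphabetical order (multiplying prefixes like di-/tri- are ignored for ordering).
Assembling the pieces gives 5-ethyl-1-iodooct-6-yn-2-ol.

5-ethyl-1-iodooct-6-yn-2-ol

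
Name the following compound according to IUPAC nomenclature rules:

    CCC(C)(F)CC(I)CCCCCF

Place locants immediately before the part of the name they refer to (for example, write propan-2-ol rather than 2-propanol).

1,8-difluoro-6-iodo-8-methyldecane

The longest carbon chain is 10 atoms: the parent is decane.
The numbering direction is chosen so that the substituent locant set {1,6,8,8} is lower than {3,3,5,10} at the first point of difference.
This places fluoro groups at C-1 and C-8; an iodo group at C-6; a methyl group at C-8.
Prefixes are listed alphabetically: fluoro, iodo, methyl.
Putting it together: 1,8-difluoro-6-iodo-8-methyldecane.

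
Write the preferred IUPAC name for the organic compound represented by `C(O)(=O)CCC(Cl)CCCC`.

4-chlorooctanoic acid

Counting along the main chain through the –COOH group gives 8 carbons: the parent is octane.
The highest-priority functional group is a carboxylic acid (terminal –COOH), so the name ends in -oic acid.
Number the chain so that the carboxylic acid carbon is C-1 by definition.
That gives a chloro group at C-4.
The name is 4-chlorooctanoic acid.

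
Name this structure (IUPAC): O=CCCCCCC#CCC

dec-7-ynal

The longest chain bearing the –CHO group and the multiple bond is 10 carbons long (decane).
The highest-priority functional group is an aldehyde (terminal –CHO), so the name ends in -al.
The chain contains a C≡C triple bond, so the unsaturation ending is -yne.
Choose the numbering such that the aldehyde carbon is C-1 by definition.
That gives the triple bond between C-7 and C-8.
The name is dec-7-ynal.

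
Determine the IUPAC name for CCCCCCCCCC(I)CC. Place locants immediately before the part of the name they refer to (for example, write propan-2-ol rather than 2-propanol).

The longest carbon chain is 12 atoms: the parent is dodecane.
Number the chain so that the substituent locant set {3} is lower than {10} at the first point of difference.
This places an iodo group at C-3.
Assembling the pieces gives 3-iodododecane.

3-iodododecane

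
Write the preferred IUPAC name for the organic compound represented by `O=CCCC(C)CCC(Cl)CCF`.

7-chloro-9-fluoro-4-methylnonanal

Counting along the main chain through the –CHO group gives 9 carbons: the parent is nonane.
An aldehyde (terminal –CHO) is the principal characteristic group, giving the suffix -al.
Number the chain so that the aldehyde carbon is C-1 by definition.
This places a chloro group at C-7; a fluoro group at C-9; a methyl group at C-4.
Prefixes are listed alphabetically: chloro, fluoro, methyl.
The name is 7-chloro-9-fluoro-4-methylnonanal.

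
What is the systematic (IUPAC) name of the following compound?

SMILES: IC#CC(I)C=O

The longest carbon chain that includes the –CHO group and the multiple bond has 4 carbons, so the parent hydride is butane.
The principal characteristic group is an aldehyde (terminal –CHO), named with the suffix -al.
There is one C≡C triple bond, indicated by the ending -yne.
Choose the numbering such that the aldehyde carbon is C-1 by definition.
This places the triple bond between C-3 and C-4; iodo groups at C-2 and C-4.
Assembling the pieces gives 2,4-diiodobut-3-ynal.

2,4-diiodobut-3-ynal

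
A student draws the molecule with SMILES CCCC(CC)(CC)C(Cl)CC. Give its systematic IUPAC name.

The parent chain contains 7 carbons (heptane).
Number the chain so that the substituent locant set {3,4,4} is lower than {4,4,5} at the first point of difference.
This places a chloro group at C-3; two ethyl groups at C-4.
Prefixes are listed alphabetically: chloro, ethyl.
The name is 3-chloro-4,4-diethylheptane.

3-chloro-4,4-diethylheptane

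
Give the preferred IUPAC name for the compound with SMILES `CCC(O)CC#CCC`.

Counting along the main chain through the –OH group and the multiple bond gives 8 carbons: the parent is octane.
The principal characteristic group is an alcohol (–OH), named with the suffix -ol.
There is one C≡C triple bond, indicated by the ending -yne.
The numbering direction is chosen so that numbering from this end puts the hydroxyl group at C-3 rather than C-6.
That gives the hydroxyl at C-3; the triple bond between C-5 and C-6.
The name is oct-5-yn-3-ol.

oct-5-yn-3-ol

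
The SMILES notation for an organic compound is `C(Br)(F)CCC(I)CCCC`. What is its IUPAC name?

1-bromo-1-fluoro-4-iodooctane

The longest carbon chain is 8 atoms: the parent is octane.
Number the chain so that the substituent locant set {1,1,4} is lower than {5,8,8} at the first point of difference.
With this numbering: a bromo group at C-1; a fluoro group at C-1; an iodo group at C-4.
Prefixes are listed alphabetically: bromo, fluoro, iodo.
The name is 1-bromo-1-fluoro-4-iodooctane.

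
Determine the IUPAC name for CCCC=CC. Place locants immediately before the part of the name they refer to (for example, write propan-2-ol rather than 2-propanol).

The longest chain bearing the multiple bond is 6 carbons long (hexane).
There is one C=C double bond, indicated by the ending -ene.
Number the chain so that numbering from this end puts the double bond at C-2 rather than C-4.
That gives the double bond between C-2 and C-3.
Assembling the pieces gives hex-2-ene.

hex-2-ene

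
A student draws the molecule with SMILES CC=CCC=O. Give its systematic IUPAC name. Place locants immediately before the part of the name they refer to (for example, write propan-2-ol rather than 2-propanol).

Counting along the main chain through the –CHO group and the multiple bond gives 5 carbons: the parent is pentane.
The principal characteristic group is an aldehyde (terminal –CHO), named with the suffix -al.
There is one C=C double bond, indicated by the ending -ene.
Choose the numbering such that the aldehyde carbon is C-1 by definition.
That gives the double bond between C-3 and C-4.
Assembling the pieces gives pent-3-enal.

pent-3-enal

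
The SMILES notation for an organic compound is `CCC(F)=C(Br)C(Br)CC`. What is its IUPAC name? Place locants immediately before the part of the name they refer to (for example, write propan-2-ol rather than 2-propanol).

The longest chain bearing the multiple bond is 7 carbons long (heptane).
There is one C=C double bond, indicated by the ending -ene.
The numbering direction is chosen so that numbering from this end puts the double bond at C-3 rather than C-4.
With this numbering: the double bond between C-3 and C-4; bromo groups at C-4 and C-5; a fluoro group at C-3.
Prefixes are listed alphabetically: bromo, fluoro.
Putting it together: 4,5-dibromo-3-fluorohept-3-ene.

4,5-dibromo-3-fluorohept-3-ene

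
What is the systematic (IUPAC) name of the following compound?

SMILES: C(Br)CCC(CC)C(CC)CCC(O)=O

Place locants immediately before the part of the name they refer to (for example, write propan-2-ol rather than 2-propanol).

8-bromo-4,5-diethyloctanoic acid

Counting along the main chain through the –COOH group gives 8 carbons: the parent is octane.
The highest-priority functional group is a carboxylic acid (terminal –COOH), so the name ends in -oic acid.
Choose the numbering such that the carboxylic acid carbon is C-1 by definition.
That gives a bromo group at C-8; ethyl groups at C-4 and C-5.
Prefixes are listed alphabetically: bromo, ethyl.
Putting it together: 8-bromo-4,5-diethyloctanoic acid.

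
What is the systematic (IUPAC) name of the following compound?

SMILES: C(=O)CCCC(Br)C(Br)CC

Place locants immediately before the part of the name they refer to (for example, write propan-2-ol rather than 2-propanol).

Counting along the main chain through the –CHO group gives 8 carbons: the parent is octane.
The highest-priority functional group is an aldehyde (terminal –CHO), so the name ends in -al.
The numbering direction is chosen so that the aldehyde carbon is C-1 by definition.
With this numbering: bromo groups at C-5 and C-6.
Assembling the pieces gives 5,6-dibromooctanal.

5,6-dibromooctanal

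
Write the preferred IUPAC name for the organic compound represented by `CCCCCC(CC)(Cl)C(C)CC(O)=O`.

The longest carbon chain that includes the –COOH group has 9 carbons, so the parent hydride is nonane.
The highest-priority functional group is a carboxylic acid (terminal –COOH), so the name ends in -oic acid.
Number the chain so that the carboxylic acid carbon is C-1 by definition.
With this numbering: a chloro group at C-4; an ethyl group at C-4; a methyl group at C-3.
Prefixes are listed alphabetically: chloro, ethyl, methyl.
Assembling the pieces gives 4-chloro-4-ethyl-3-methylnonanoic acid.

4-chloro-4-ethyl-3-methylnonanoic acid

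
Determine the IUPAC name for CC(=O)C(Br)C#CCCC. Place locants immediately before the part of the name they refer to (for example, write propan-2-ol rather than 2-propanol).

3-bromooct-4-yn-2-one

The longest chain bearing the carbonyl and the multiple bond is 8 carbons long (octane).
The principal characteristic group is a ketone (C=O on an internal carbon), named with the suffix -one.
A C≡C triple bond in the chain gives the infix -yne-.
Number the chain so that numbering from this end puts the carbonyl group at C-2 rather than C-7.
This places the carbonyl at C-2; the triple bond between C-4 and C-5; a bromo group at C-3.
Putting it together: 3-bromooct-4-yn-2-one.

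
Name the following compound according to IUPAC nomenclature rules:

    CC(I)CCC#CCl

Counting along the main chain through the multiple bond gives 6 carbons: the parent is hexane.
There is one C≡C triple bond, indicated by the ending -yne.
Choose the numbering such that numbering from this end puts the triple bond at C-1 rather than C-5.
This places the triple bond between C-1 and C-2; a chloro group at C-1; an iodo group at C-5.
The substituents are ordered alphabetically, ignoring any di-/tri- multipliers.
Assembling the pieces gives 1-chloro-5-iodohex-1-yne.

1-chloro-5-iodohex-1-yne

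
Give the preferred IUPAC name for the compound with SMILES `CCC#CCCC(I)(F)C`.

7-fluoro-7-iodooct-3-yne

The longest chain bearing the multiple bond is 8 carbons long (octane).
A C≡C triple bond in the chain gives the infix -yne-.
The numbering direction is chosen so that numbering from this end puts the triple bond at C-3 rather than C-5.
With this numbering: the triple bond between C-3 and C-4; a fluoro group at C-7; an iodo group at C-7.
Substituent prefixes are cited in alphabetical order (multiplying prefixes like di-/tri- are ignored for ordering).
Assembling the pieces gives 7-fluoro-7-iodooct-3-yne.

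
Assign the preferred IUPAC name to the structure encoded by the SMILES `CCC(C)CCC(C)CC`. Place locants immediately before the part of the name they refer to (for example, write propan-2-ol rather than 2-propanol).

3,6-dimethyloctane

The longest carbon chain is 8 atoms: the parent is octane.
The molecule is symmetric, so either numbering direction gives the same locants.
With this numbering: methyl groups at C-3 and C-6.
Assembling the pieces gives 3,6-dimethyloctane.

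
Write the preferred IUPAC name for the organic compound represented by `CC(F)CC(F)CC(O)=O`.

The longest chain bearing the –COOH group is 6 carbons long (hexane).
The highest-priority functional group is a carboxylic acid (terminal –COOH), so the name ends in -oic acid.
Choose the numbering such that the carboxylic acid carbon is C-1 by definition.
With this numbering: fluoro groups at C-3 and C-5.
Putting it together: 3,5-difluorohexanoic acid.

3,5-difluorohexanoic acid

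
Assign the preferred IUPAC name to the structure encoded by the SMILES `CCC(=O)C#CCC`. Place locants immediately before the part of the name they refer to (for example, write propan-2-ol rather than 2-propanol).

hept-4-yn-3-one

The longest chain bearing the carbonyl and the multiple bond is 7 carbons long (heptane).
The highest-priority functional group is a ketone (C=O on an internal carbon), so the name ends in -one.
A C≡C triple bond in the chain gives the infix -yne-.
The numbering direction is chosen so that numbering from this end puts the carbonyl group at C-3 rather than C-5.
This places the carbonyl at C-3; the triple bond between C-4 and C-5.
Putting it together: hept-4-yn-3-one.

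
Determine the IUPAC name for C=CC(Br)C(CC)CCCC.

3-bromo-4-ethyloct-1-ene

The longest chain bearing the multiple bond is 8 carbons long (octane).
A C=C double bond in the chain gives the infix -ene-.
The numbering direction is chosen so that numbering from this end puts the double bond at C-1 rather than C-7.
This places the double bond between C-1 and C-2; a bromo group at C-3; an ethyl group at C-4.
Substituent prefixes are cited in alphabetical order (multiplying prefixes like di-/tri- are ignored for ordering).
The name is 3-bromo-4-ethyloct-1-ene.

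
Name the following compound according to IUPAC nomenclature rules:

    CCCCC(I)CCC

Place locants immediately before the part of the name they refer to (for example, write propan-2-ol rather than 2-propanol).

The longest continuous carbon chain has 8 atoms, so the parent hydride is octane.
Choose the numbering such that the substituent locant set {4} is lower than {5} at the first point of difference.
That gives an iodo group at C-4.
Putting it together: 4-iodooctane.

4-iodooctane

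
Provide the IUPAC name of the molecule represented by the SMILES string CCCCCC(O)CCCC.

decan-5-ol

Counting along the main chain through the –OH group gives 10 carbons: the parent is decane.
The principal characteristic group is an alcohol (–OH), named with the suffix -ol.
Choose the numbering such that numbering from this end puts the hydroxyl group at C-5 rather than C-6.
With this numbering: the hydroxyl at C-5.
The name is decan-5-ol.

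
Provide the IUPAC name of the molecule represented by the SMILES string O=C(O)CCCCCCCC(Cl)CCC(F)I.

9-chloro-12-fluoro-12-iodododecanoic acid

The longest chain bearing the –COOH group is 12 carbons long (dodecane).
The principal characteristic group is a carboxylic acid (terminal –COOH), named with the suffix -oic acid.
Number the chain so that the carboxylic acid carbon is C-1 by definition.
With this numbering: a chloro group at C-9; a fluoro group at C-12; an iodo group at C-12.
The substituents are ordered alphabetically, ignoring any di-/tri- multipliers.
The name is 9-chloro-12-fluoro-12-iodododecanoic acid.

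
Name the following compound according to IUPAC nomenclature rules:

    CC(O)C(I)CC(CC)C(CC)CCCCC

5,6-diethyl-3-iodoundecan-2-ol

The longest chain bearing the –OH group is 11 carbons long (undecane).
An alcohol (–OH) is the principal characteristic group, giving the suffix -ol.
Number the chain so that numbering from this end puts the hydroxyl group at C-2 rather than C-10.
With this numbering: the hydroxyl at C-2; ethyl groups at C-5 and C-6; an iodo group at C-3.
Substituent prefixes are cited in alphabetical order (multiplying prefixes like di-/tri- are ignored for ordering).
The name is 5,6-diethyl-3-iodoundecan-2-ol.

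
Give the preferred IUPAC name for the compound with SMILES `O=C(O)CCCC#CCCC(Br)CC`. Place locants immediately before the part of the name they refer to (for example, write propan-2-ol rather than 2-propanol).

9-bromoundec-5-ynoic acid

The longest carbon chain that includes the –COOH group and the multiple bond has 11 carbons, so the parent hydride is undecane.
The principal characteristic group is a carboxylic acid (terminal –COOH), named with the suffix -oic acid.
The chain contains a C≡C triple bond, so the unsaturation ending is -yne.
Choose the numbering such that the carboxylic acid carbon is C-1 by definition.
With this numbering: the triple bond between C-5 and C-6; a bromo group at C-9.
The name is 9-bromoundec-5-ynoic acid.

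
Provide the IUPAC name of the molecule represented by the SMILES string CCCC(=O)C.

The longest carbon chain that includes the carbonyl has 5 carbons, so the parent hydride is pentane.
The highest-priority functional group is a ketone (C=O on an internal carbon), so the name ends in -one.
Number the chain so that numbering from this end puts the carbonyl group at C-2 rather than C-4.
That gives the carbonyl at C-2.
Assembling the pieces gives pentan-2-one.

pentan-2-one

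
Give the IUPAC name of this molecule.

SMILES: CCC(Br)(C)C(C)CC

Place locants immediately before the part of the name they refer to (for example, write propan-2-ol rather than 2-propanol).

The longest carbon chain is 6 atoms: the parent is hexane.
The numbering direction is chosen so that the substituent locant set {3,3,4} is lower than {3,4,4} at the first point of difference.
With this numbering: a bromo group at C-3; methyl groups at C-3 and C-4.
Prefixes are listed alphabetically: bromo, methyl.
Putting it together: 3-bromo-3,4-dimethylhexane.

3-bromo-3,4-dimethylhexane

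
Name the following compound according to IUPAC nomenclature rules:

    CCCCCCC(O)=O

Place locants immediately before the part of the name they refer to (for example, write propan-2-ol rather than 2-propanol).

heptanoic acid

The longest carbon chain that includes the –COOH group has 7 carbons, so the parent hydride is heptane.
The principal characteristic group is a carboxylic acid (terminal –COOH), named with the suffix -oic acid.
Choose the numbering such that the carboxylic acid carbon is C-1 by definition.
Assembling the pieces gives heptanoic acid.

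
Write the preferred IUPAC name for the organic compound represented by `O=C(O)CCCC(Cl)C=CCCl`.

Counting along the main chain through the –COOH group and the multiple bond gives 8 carbons: the parent is octane.
The principal characteristic group is a carboxylic acid (terminal –COOH), named with the suffix -oic acid.
The chain contains a C=C double bond, so the unsaturation ending is -ene.
The numbering direction is chosen so that the carboxylic acid carbon is C-1 by definition.
This places the double bond between C-6 and C-7; chloro groups at C-5 and C-8.
The name is 5,8-dichlorooct-6-enoic acid.

5,8-dichlorooct-6-enoic acid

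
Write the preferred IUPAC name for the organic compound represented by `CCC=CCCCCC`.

The longest carbon chain that includes the multiple bond has 9 carbons, so the parent hydride is nonane.
A C=C double bond in the chain gives the infix -ene-.
Choose the numbering such that numbering from this end puts the double bond at C-3 rather than C-6.
That gives the double bond between C-3 and C-4.
Assembling the pieces gives non-3-ene.

non-3-ene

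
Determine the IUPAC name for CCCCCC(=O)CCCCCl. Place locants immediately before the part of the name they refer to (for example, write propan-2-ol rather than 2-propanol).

1-chlorodecan-5-one

The longest carbon chain that includes the carbonyl has 10 carbons, so the parent hydride is decane.
The highest-priority functional group is a ketone (C=O on an internal carbon), so the name ends in -one.
The numbering direction is chosen so that numbering from this end puts the carbonyl group at C-5 rather than C-6.
This places the carbonyl at C-5; a chloro group at C-1.
The name is 1-chlorodecan-5-one.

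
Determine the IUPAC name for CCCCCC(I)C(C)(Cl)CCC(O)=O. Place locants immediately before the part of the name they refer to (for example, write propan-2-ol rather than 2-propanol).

4-chloro-5-iodo-4-methyldecanoic acid

The longest carbon chain that includes the –COOH group has 10 carbons, so the parent hydride is decane.
The highest-priority functional group is a carboxylic acid (terminal –COOH), so the name ends in -oic acid.
Choose the numbering such that the carboxylic acid carbon is C-1 by definition.
With this numbering: a chloro group at C-4; an iodo group at C-5; a methyl group at C-4.
The substituents are ordered alphabetically, ignoring any di-/tri- multipliers.
Putting it together: 4-chloro-5-iodo-4-methyldecanoic acid.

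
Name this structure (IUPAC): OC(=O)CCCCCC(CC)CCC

7-ethyldecanoic acid

The longest carbon chain that includes the –COOH group has 10 carbons, so the parent hydride is decane.
The highest-priority functional group is a carboxylic acid (terminal –COOH), so the name ends in -oic acid.
Choose the numbering such that the carboxylic acid carbon is C-1 by definition.
This places an ethyl group at C-7.
Assembling the pieces gives 7-ethyldecanoic acid.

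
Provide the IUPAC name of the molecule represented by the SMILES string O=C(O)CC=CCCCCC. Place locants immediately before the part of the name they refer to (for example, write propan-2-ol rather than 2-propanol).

non-3-enoic acid

The longest carbon chain that includes the –COOH group and the multiple bond has 9 carbons, so the parent hydride is nonane.
The highest-priority functional group is a carboxylic acid (terminal –COOH), so the name ends in -oic acid.
A C=C double bond in the chain gives the infix -ene-.
Choose the numbering such that the carboxylic acid carbon is C-1 by definition.
With this numbering: the double bond between C-3 and C-4.
The name is non-3-enoic acid.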